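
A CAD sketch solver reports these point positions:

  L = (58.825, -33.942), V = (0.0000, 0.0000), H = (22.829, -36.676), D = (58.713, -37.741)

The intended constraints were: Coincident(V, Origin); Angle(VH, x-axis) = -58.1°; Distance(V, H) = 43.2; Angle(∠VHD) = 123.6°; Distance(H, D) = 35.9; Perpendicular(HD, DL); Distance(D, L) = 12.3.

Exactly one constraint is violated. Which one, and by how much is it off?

Distance(D, L) = 12.3 — off by 8.50.

V = (0.00, 0.00) ✓; VH at -58.10° ✓; |VH| = 43.20 ✓; ∠VHD = 123.6° ✓; |HD| = 35.90 ✓; ∠(HD, DL) = 90.01° ✓; |DL| = 3.801 ✗.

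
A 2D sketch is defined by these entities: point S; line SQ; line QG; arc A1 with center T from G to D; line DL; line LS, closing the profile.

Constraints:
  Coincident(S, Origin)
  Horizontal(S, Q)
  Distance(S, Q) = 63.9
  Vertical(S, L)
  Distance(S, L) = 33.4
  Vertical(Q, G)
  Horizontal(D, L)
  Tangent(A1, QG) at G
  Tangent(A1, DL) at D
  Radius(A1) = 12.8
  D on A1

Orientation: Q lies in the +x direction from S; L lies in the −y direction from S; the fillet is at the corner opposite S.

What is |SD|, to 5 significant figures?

61.047

S is at the origin; S and Q share the same y with |SQ| = 63.9 and Q on the +x side, so Q = (63.900, 0.0000). SL is vertical with |SL| = 33.4 and L on the −y side, so L = (0.0000, -33.400). The virtual corner opposite S is at (63.900, -33.400). Since A1 is tangent to QG there, TG ⟂ QG and the tangent condition forces TD to be normal to DL, with radius 12.8, so the center T sits 12.8 in from both sides at T = (51.100, -20.600). That places the tangent points at G = (63.900, -20.600) on QG and D = (51.100, -33.400) on DL. Then |SD| = |D − S| = 61.047.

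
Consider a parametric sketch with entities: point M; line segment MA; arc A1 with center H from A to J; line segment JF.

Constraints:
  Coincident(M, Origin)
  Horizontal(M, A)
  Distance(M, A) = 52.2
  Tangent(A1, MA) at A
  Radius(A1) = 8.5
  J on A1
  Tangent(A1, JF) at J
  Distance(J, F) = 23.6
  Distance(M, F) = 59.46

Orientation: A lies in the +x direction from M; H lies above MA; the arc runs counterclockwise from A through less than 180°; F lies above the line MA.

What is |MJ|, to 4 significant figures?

61.05

M is at the origin; M and A share the same y with |MA| = 52.2 and A on the +x side, so A = (52.20, 0.000). The tangent condition forces HA to be normal to MA, so H = A + (0, 8.5) = (52.20, 8.500). Since HJ ⟂ JF (tangency), |HF| = √(8.5² + 23.6²) = 25.08 regardless of where J sits on A1. So F lies on both circle(M, 59.46) and circle(H, 25.08); the above-MA intersection is F = (49.19, 33.40). J is the foot of the tangent from F: J = (59.79, 12.32).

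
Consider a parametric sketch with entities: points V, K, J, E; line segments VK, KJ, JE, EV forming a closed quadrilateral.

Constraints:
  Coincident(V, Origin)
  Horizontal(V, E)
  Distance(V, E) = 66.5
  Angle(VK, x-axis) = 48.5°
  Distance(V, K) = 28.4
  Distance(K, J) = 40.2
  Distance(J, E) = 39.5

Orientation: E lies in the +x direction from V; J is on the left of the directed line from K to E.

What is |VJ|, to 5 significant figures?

67.140

V is at the origin; V and E share the same y with |VE| = 66.5 and E in +x, so E = (66.5, 0). VK runs at 48.5° with |VK| = 28.4, so K = (18.818, 21.270). J is determined by |KJ| = 40.2 and |JE| = 39.5 together: it lies at the intersection of circle(K, 40.2) and circle(E, 39.5). With |KE| = 52.211, the foot of the radical line on KE is 26.640 from K and the perpendicular offset is √(40.2² − 26.640²) = 30.106. Taking the left-of-KE solution: J = (55.412, 37.912).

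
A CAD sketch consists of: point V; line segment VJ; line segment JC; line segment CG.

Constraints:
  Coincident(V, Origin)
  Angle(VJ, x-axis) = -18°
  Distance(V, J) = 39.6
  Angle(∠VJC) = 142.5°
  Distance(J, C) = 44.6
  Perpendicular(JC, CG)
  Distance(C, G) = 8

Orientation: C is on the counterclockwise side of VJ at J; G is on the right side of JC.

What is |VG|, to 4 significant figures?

82.52

∠VJC = 142.5°, so JC runs at -18.0° + (180° − 142.5°) = 19.50° from the x-axis; with |JC| = 44.6, C = J + 44.6·(cos 19.50°, sin 19.50°) = (79.70, 2.651). JC is perpendicular to CG; with |CG| = 8.0 on the right of JC, G = C + 8.0·(0.3338, -0.9426) = (82.37, -4.890). Then |VG| = |G − V| = 82.52.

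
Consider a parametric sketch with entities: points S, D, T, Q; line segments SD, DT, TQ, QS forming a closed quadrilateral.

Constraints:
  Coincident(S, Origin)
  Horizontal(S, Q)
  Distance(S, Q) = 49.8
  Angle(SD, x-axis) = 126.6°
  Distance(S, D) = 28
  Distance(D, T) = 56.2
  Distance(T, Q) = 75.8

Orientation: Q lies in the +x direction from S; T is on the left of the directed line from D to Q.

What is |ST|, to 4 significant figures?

69.91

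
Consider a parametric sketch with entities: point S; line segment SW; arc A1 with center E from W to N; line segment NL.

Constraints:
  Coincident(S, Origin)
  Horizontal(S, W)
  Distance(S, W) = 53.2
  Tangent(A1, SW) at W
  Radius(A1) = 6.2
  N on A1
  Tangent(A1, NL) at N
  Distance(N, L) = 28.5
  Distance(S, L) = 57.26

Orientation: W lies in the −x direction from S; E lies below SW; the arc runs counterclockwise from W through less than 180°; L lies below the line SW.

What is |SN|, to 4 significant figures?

59.41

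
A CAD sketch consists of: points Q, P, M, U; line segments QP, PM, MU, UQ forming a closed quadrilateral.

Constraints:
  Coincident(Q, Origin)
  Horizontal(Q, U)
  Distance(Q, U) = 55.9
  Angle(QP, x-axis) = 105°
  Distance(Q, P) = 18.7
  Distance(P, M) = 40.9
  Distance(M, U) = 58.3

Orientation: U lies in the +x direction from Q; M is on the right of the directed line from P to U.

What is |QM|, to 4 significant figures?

22.35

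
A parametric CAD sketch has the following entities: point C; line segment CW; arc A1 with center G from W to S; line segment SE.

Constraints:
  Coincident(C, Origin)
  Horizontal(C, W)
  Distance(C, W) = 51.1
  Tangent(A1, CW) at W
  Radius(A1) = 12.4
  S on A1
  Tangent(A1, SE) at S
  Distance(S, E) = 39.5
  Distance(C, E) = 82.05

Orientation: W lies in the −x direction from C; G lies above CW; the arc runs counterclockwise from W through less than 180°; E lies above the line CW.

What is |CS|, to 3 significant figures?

45.3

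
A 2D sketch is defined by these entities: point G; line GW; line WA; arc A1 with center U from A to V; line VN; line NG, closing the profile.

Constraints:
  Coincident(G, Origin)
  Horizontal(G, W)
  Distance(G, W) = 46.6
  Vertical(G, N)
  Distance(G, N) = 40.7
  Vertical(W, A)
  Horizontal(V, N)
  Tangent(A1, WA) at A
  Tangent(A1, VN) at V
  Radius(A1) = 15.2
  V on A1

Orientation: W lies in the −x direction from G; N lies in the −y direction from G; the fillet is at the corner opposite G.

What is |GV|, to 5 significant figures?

51.405

The virtual corner opposite G is at (-46.600, -40.700). Since A1 is tangent to WA there, UA ⟂ WA and the tangent condition forces UV to be normal to VN, with radius 15.2, so the center U sits 15.2 in from both sides at U = (-31.400, -25.500). That places the tangent points at A = (-46.600, -25.500) on WA and V = (-31.400, -40.700) on VN. Then |GV| = |V − G| = 51.405.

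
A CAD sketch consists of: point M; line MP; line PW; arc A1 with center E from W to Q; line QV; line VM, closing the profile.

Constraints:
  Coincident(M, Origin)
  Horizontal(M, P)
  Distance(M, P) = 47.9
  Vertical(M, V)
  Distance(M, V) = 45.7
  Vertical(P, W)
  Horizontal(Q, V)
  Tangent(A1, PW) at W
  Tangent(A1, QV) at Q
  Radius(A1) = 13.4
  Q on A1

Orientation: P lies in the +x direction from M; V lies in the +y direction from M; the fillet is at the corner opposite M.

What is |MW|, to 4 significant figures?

57.77

M is at the origin; MP is horizontal with |MP| = 47.9 and P on the +x side, so P = (47.90, 0.000). M and V share the same x with |MV| = 45.7 and V on the +y side, so V = (0.000, 45.70). The virtual corner opposite M is at (47.90, 45.70). A1 meets PW tangentially, so EW is at right angles to PW and since A1 is tangent to QV there, EQ ⟂ QV, with radius 13.4, so the center E sits 13.4 in from both sides at E = (34.50, 32.30). That places the tangent points at W = (47.90, 32.30) on PW and Q = (34.50, 45.70) on QV. Then |MW| = |W − M| = 57.77.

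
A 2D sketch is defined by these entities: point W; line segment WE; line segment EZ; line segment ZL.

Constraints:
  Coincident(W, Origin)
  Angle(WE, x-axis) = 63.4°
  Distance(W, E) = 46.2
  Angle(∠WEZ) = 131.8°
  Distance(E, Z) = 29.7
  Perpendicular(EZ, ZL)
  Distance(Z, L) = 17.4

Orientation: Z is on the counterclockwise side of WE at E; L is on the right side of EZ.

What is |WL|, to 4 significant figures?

79.67

W is at the origin; WE runs at 63.4° with length 46.2, so E = 46.2·(cos 63.4°, sin 63.4°) = (20.69, 41.31). ∠WEZ = 131.8°, so EZ runs at 63.4° + (180° − 131.8°) = 111.6° from the x-axis; with |EZ| = 29.7, Z = E + 29.7·(cos 111.6°, sin 111.6°) = (9.753, 68.92). EZ ⟂ ZL; with |ZL| = 17.4 on the right of EZ, L = Z + 17.4·(0.9298, 0.3681) = (25.93, 75.33). Then |WL| = |L − W| = 79.67.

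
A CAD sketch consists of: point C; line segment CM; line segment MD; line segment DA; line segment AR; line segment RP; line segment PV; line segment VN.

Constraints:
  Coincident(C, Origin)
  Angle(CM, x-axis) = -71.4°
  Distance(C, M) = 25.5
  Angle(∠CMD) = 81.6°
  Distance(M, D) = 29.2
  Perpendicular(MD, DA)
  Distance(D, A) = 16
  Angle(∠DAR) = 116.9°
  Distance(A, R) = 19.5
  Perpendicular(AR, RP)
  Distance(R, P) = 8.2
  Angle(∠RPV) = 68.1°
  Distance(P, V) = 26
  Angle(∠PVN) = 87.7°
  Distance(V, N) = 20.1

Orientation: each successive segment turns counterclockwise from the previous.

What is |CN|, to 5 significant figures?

32.814

C is at the origin; CM runs at -71.4° with length 25.5, so M = (8.1335, -24.168). ∠CMD = 81.6° gives MD at 27.000° from the x-axis; with |MD| = 29.2, D = (34.151, -10.912). MD is perpendicular to DA, so DA runs at 117.00°; with |DA| = 16.0, A = (26.887, 3.3445). ∠DAR = 116.9° gives AR at -179.90° from the x-axis; with |AR| = 19.5, R = (7.3870, 3.3105). AR is perpendicular to RP, so RP runs at -89.900°; with |RP| = 8.2, P = (7.4013, -4.8895). ∠RPV = 68.1° gives PV at 22.000° from the x-axis; with |PV| = 26.0, V = (31.508, 4.8503). ∠PVN = 87.7° gives VN at 114.30° from the x-axis; with |VN| = 20.1, N = (23.237, 23.169). Then |CN| = |N − C| = 32.814.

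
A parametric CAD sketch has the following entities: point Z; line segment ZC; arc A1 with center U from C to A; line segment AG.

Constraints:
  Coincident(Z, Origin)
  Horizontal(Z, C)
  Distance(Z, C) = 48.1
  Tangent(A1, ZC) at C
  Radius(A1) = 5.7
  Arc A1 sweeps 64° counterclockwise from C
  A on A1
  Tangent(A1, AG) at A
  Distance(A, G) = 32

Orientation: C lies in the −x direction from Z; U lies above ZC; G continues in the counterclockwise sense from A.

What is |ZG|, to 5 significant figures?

43.124

On A1, C sits at bearing -90° from U; a 64° counterclockwise sweep puts A at bearing -26°, so A = U + 5.7·(cos -26°, sin -26°) = (-42.977, 3.2013). A1 meets AG tangentially, so UA is at right angles to AG, so AG runs along (−sin -26°, cos -26°); with |AG| = 32.0, G = (-28.949, 31.963). Then |ZG| = |G − Z| = 43.124.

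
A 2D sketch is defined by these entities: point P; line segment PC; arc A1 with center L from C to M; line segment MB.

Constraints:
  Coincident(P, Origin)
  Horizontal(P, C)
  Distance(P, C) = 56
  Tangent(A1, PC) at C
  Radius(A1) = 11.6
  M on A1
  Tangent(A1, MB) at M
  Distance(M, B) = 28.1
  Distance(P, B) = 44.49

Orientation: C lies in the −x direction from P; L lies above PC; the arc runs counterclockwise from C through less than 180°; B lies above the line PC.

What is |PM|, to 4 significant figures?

46.23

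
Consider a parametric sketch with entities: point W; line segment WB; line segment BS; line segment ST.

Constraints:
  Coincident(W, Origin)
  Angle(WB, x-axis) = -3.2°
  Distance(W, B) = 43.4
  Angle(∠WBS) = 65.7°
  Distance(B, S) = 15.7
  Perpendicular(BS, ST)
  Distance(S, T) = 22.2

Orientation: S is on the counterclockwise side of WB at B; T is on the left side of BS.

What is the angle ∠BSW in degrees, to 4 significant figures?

93.13°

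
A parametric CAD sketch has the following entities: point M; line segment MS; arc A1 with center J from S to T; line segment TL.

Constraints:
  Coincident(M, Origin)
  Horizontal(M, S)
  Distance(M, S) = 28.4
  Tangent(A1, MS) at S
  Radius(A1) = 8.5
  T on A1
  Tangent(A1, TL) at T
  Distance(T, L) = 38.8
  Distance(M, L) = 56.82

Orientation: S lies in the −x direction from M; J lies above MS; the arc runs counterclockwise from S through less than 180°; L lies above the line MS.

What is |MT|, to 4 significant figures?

22.83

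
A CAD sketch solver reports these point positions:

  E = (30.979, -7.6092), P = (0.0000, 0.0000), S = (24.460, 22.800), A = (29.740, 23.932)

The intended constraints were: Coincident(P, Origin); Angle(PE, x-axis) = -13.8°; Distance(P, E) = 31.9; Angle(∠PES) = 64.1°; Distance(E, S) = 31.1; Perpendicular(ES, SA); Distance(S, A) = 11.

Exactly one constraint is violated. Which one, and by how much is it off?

Distance(S, A) = 11 — off by 5.60.

P = (0.00, 0.00) ✓; PE at -13.80° ✓; |PE| = 31.90 ✓; ∠PES = 64.10° ✓; |ES| = 31.10 ✓; ∠(ES, SA) = 90.00° ✓; |SA| = 5.400 ✗.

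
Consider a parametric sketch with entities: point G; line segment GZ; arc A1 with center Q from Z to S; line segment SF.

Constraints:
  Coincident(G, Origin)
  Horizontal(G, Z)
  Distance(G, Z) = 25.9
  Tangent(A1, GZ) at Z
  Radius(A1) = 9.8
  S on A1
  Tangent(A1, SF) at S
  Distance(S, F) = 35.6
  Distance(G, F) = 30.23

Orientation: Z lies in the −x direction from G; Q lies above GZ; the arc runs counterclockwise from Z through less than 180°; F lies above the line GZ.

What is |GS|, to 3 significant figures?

18.9

G is at the origin; G and Z share the same y with |GZ| = 25.9 and Z on the −x side, so Z = (-25.9, 0.00). Since A1 is tangent to GZ there, QZ ⟂ GZ, so Q = Z + (0, 9.8) = (-25.9, 9.80). Since QS ⟂ SF (tangency), |QF| = √(9.8² + 35.6²) = 36.9 regardless of where S sits on A1. So F lies on both circle(G, 30.23) and circle(Q, 36.9); the above-GZ intersection is F = (5.15, 29.8). S is the foot of the tangent from F: S = (-18.6, 3.26).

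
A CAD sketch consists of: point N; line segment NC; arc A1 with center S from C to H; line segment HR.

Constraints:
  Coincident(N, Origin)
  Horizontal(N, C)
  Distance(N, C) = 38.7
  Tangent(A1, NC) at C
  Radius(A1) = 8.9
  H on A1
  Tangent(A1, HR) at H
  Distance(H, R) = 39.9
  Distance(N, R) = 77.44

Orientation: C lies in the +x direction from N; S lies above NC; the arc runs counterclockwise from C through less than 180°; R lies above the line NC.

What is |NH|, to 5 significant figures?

46.406

Checks: N.y = 0.00, C.y = 0.00 ✓; |SC| = 8.900 ✓; |SH| = 8.900 ✓; ∠(SH, HR) = 90.00° ✓; |HR| = 39.90 ✓; |NR| = 77.44 ✓.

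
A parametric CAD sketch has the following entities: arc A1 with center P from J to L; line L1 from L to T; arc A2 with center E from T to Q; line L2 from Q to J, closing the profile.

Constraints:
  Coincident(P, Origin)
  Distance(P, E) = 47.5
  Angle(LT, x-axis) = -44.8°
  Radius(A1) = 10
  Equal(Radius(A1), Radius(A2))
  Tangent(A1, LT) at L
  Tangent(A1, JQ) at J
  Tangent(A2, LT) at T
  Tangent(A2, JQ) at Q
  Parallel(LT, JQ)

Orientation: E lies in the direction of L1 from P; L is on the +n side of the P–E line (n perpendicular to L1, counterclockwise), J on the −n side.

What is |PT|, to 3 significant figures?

48.5

Tangency of A1 to both parallel lines with radius 10.0 puts L and J at P ± 10.0·n: L = (7.05, 7.10), J = (-7.05, -7.10). Equal radii place T and Q the same way about E: T = E + 10.0·n = (40.8, -26.4), Q = E − 10.0·n = (26.7, -40.6). Then |PT| = |T − P| = 48.5.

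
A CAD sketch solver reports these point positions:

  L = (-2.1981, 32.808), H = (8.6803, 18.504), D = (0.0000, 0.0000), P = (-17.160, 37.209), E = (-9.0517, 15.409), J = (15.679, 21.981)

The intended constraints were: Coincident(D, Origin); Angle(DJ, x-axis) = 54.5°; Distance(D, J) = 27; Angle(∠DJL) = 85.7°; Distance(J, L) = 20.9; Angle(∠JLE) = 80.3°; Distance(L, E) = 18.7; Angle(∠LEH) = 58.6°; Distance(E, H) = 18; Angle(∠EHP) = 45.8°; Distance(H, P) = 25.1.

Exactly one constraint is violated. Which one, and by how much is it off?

Distance(H, P) = 25.1 — off by 6.80.

D = (0.00, 0.00) ✓; DJ at 54.50° ✓; |DJ| = 27.00 ✓; ∠DJL = 85.70° ✓; |JL| = 20.90 ✓; ∠JLE = 80.30° ✓; |LE| = 18.70 ✓; ∠LEH = 58.60° ✓; |EH| = 18.00 ✓; ∠EHP = 45.80° ✓; |HP| = 31.90 ✗.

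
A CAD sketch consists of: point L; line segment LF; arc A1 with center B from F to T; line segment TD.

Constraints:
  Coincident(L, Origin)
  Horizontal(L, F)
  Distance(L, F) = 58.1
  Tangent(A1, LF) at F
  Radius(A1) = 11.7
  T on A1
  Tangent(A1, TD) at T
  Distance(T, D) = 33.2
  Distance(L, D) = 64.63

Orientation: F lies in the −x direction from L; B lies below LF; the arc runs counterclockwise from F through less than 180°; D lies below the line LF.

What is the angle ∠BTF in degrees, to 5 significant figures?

25.643°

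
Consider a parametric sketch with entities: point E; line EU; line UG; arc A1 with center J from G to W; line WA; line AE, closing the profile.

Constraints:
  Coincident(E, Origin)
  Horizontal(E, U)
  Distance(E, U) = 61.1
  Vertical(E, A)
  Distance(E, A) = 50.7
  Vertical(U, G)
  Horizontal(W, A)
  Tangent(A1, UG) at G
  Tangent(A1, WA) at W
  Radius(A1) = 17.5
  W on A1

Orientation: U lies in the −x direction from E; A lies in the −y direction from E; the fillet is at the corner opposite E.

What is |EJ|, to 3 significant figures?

54.8

E is at the origin; EU is horizontal with |EU| = 61.1 and U on the −x side, so U = (-61.1, 0.00). E and A share the same x with |EA| = 50.7 and A on the −y side, so A = (0.00, -50.7). The virtual corner opposite E is at (-61.1, -50.7). Since A1 is tangent to UG there, JG ⟂ UG and the tangent condition forces JW to be normal to WA, with radius 17.5, so the center J sits 17.5 in from both sides at J = (-43.6, -33.2). Then |EJ| = |J − E| = 54.8.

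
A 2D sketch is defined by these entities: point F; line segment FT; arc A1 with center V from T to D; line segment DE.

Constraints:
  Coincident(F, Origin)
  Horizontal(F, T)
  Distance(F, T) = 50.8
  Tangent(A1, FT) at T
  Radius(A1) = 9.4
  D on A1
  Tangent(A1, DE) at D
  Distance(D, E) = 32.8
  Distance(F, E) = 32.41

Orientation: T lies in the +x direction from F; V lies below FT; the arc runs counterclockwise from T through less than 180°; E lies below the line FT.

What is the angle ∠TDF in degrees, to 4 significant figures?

155.0°

F is at the origin; F and T share the same y with |FT| = 50.8 and T on the +x side, so T = (50.80, 0.000). The tangent condition forces VT to be normal to FT, so V = T + (0, -9.4) = (50.80, -9.400). Since VD ⟂ DE (tangency), |VE| = √(9.4² + 32.8²) = 34.12 regardless of where D sits on A1. So E lies on both circle(F, 32.41) and circle(V, 34.12); the below-FT intersection is E = (20.51, -25.10). D is the foot of the tangent from E: D = (44.34, -2.568).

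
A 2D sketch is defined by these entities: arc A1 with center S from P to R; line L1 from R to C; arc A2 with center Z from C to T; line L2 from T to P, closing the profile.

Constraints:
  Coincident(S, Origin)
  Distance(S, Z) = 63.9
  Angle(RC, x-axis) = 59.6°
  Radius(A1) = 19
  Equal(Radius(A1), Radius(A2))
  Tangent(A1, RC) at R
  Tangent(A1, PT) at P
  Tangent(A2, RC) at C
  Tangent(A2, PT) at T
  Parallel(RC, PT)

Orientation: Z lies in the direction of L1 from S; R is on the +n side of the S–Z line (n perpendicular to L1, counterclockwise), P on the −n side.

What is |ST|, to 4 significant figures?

66.66

Tangency of A1 to both parallel lines with radius 19.0 puts R and P at S ± 19.0·n: R = (-16.39, 9.615), P = (16.39, -9.615). Equal radii place C and T the same way about Z: C = Z + 19.0·n = (15.95, 64.73), T = Z − 19.0·n = (48.72, 45.50). Then |ST| = |T − S| = 66.66.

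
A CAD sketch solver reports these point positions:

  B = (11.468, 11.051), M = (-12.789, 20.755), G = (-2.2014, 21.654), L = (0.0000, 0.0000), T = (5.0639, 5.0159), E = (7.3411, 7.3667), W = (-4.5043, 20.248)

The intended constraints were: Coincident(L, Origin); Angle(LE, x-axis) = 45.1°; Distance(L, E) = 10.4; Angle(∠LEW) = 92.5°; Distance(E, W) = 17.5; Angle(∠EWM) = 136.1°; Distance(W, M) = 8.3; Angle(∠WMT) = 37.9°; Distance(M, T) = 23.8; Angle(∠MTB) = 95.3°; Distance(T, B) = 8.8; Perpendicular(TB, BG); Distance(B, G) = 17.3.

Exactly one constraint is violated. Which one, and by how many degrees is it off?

Perpendicular(TB, BG) — off by 8.90°.

L = (0.00, 0.00) ✓; LE at 45.10° ✓; |LE| = 10.40 ✓; ∠LEW = 92.50° ✓; |EW| = 17.50 ✓; ∠EWM = 136.1° ✓; |WM| = 8.300 ✓; ∠WMT = 37.90° ✓; |MT| = 23.80 ✓; ∠MTB = 95.30° ✓; |TB| = 8.800 ✓; ∠(TB, BG) = 98.90° ✗; |BG| = 17.30 ✓.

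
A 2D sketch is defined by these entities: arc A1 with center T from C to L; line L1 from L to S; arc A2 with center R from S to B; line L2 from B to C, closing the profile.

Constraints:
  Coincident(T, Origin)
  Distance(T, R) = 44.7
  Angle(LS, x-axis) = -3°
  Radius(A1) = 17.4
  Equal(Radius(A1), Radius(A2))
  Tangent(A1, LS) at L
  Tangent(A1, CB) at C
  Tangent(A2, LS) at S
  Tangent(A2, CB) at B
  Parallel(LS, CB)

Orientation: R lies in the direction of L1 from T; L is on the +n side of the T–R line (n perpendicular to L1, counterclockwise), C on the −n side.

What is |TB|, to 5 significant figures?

47.967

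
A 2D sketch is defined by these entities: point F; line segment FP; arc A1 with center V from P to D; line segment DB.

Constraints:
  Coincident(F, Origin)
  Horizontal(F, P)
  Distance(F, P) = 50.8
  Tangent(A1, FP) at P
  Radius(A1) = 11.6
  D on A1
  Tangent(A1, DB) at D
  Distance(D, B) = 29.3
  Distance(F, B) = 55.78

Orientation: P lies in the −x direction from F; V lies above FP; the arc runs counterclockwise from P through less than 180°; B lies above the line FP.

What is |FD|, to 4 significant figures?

40.79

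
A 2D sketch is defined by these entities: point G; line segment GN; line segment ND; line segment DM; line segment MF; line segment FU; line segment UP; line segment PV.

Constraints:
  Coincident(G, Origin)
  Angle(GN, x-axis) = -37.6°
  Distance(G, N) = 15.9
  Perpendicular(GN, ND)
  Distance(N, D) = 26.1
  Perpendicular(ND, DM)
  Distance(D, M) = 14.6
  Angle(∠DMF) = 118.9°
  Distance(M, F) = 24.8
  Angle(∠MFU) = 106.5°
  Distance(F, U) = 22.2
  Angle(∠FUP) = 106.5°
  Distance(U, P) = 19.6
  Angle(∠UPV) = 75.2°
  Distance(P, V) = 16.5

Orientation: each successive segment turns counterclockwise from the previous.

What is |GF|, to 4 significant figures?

11.55

The perpendicularity gives DM at right angles to ND, so DM runs at 142.4°; with |DM| = 14.6, M = (16.95, 19.89). ∠DMF = 118.9° gives MF at -156.5° from the x-axis; with |MF| = 24.8, F = (-5.788, 9.997). Then |GF| = |F − G| = 11.55.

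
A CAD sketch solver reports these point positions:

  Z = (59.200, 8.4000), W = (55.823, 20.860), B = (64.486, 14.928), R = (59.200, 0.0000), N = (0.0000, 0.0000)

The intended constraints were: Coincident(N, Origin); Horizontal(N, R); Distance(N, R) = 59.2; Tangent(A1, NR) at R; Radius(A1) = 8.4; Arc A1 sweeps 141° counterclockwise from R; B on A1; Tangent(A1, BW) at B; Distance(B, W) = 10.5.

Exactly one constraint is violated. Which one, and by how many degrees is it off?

Tangent(A1, BW) at B — off by 4.60°.

N = (0.00, 0.00) ✓; N.y = 0.00, R.y = 0.00 ✓; |NR| = 59.20 ✓; ∠(ZR, RN) = 90.00° ✓; |ZR| = 8.400 ✓; bearing(Z→B) − bearing(Z→R) = 141.0° ✓; |ZB| = 8.400 ✓; ∠(ZB, BW) = 85.40° ✗; |BW| = 10.50 ✓.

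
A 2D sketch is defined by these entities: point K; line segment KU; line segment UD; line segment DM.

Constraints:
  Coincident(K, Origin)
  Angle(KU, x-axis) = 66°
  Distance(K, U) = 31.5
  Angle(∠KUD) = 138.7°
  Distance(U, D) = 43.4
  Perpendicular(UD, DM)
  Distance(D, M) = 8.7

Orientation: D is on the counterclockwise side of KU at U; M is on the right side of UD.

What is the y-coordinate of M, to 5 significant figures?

72.800

∠KUD = 138.7°, so UD runs at 66.0° + (180° − 138.7°) = 107.30° from the x-axis; with |UD| = 43.4, D = U + 43.4·(cos 107.30°, sin 107.30°) = (-0.093865, 70.213). The perpendicularity gives DM at right angles to UD; with |DM| = 8.7 on the right of UD, M = D + 8.7·(0.95476, 0.29737) = (8.2126, 72.800). So M.y = 72.800.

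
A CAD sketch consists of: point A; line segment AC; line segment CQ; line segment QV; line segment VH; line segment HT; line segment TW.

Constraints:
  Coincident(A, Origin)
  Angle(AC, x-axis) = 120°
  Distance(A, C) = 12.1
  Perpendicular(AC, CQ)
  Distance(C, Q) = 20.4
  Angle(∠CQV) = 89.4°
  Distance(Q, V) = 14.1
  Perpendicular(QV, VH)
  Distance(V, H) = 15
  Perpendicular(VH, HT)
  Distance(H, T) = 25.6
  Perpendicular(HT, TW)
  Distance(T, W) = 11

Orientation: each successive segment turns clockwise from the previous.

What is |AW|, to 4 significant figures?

28.84

The perpendicularity gives HT at right angles to VH, so HT runs at 119.4°; with |HT| = 25.6, T = (-7.097, 23.33). The perpendicularity gives TW at right angles to HT, so TW runs at 29.40°; with |TW| = 11.0, W = (2.487, 28.73). Then |AW| = |W − A| = 28.84.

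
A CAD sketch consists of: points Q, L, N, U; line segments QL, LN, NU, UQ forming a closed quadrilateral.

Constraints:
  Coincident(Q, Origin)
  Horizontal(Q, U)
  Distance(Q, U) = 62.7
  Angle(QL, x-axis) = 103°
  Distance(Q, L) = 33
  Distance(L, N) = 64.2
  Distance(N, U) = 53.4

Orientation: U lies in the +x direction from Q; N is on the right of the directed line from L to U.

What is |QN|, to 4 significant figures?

32.06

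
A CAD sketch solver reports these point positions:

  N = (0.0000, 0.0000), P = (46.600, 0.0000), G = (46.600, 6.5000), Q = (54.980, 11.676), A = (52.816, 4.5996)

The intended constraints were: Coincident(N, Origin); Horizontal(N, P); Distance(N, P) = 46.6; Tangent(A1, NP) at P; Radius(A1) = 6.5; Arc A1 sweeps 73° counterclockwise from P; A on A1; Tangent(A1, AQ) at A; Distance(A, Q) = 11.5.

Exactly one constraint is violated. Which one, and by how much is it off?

Distance(A, Q) = 11.5 — off by 4.10.

N = (0.00, 0.00) ✓; N.y = 0.00, P.y = 0.00 ✓; |NP| = 46.60 ✓; ∠(GP, PN) = 90.00° ✓; |GP| = 6.500 ✓; bearing(G→A) − bearing(G→P) = 73.00° ✓; |GA| = 6.500 ✓; ∠(GA, AQ) = 90.00° ✓; |AQ| = 7.400 ✗.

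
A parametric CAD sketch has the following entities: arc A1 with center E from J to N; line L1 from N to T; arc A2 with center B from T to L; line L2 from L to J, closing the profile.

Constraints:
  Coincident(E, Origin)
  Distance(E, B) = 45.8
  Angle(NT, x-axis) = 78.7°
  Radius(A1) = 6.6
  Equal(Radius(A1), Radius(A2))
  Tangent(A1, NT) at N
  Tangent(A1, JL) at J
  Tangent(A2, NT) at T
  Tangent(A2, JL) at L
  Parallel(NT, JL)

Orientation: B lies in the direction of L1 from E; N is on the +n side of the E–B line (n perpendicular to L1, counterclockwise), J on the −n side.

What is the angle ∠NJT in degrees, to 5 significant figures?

73.923°

The slot axis is L1's direction at 78.7°, so u = (cos 78.7°, sin 78.7°) = (0.19595, 0.98061) and n = (−sin 78.7°, cos 78.7°) = (-0.98061, 0.19595). E is at the origin and B lies 45.8 along u from E, so B = 45.8·u = (8.9743, 44.912). Tangency of A1 to both parallel lines with radius 6.6 puts N and J at E ± 6.6·n: N = (-6.4721, 1.2932), J = (6.4721, -1.2932). Equal radii place T and L the same way about B: T = B + 6.6·n = (2.5023, 46.205), L = B − 6.6·n = (15.446, 43.619). Then cos ∠NJT = JN·JT / (|JN||JT|), giving 73.923°.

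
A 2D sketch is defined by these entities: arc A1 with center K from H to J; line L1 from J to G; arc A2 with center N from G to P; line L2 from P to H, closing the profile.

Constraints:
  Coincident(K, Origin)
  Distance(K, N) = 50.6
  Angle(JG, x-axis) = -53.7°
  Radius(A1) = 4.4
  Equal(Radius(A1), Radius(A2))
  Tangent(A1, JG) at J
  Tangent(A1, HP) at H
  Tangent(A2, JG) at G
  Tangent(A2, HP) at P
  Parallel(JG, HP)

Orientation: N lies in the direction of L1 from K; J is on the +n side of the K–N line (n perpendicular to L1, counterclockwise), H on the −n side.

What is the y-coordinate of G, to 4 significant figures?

-38.18

The slot axis is L1's direction at -53.7°, so u = (cos -53.7°, sin -53.7°) = (0.5920, -0.8059) and n = (−sin -53.7°, cos -53.7°) = (0.8059, 0.5920). K is at the origin and N lies 50.6 along u from K, so N = 50.6·u = (29.96, -40.78). Tangency of A1 to both parallel lines with radius 4.4 puts J and H at K ± 4.4·n: J = (3.546, 2.605), H = (-3.546, -2.605). Equal radii place G and P the same way about N: G = N + 4.4·n = (33.50, -38.18), P = N − 4.4·n = (26.41, -43.38). So G.y = -38.18.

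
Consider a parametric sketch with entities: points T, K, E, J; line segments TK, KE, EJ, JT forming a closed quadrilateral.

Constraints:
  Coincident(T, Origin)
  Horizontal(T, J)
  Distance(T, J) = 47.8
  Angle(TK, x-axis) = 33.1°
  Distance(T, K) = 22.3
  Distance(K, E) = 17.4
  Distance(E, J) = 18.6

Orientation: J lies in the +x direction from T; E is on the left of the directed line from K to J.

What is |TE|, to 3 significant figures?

38.7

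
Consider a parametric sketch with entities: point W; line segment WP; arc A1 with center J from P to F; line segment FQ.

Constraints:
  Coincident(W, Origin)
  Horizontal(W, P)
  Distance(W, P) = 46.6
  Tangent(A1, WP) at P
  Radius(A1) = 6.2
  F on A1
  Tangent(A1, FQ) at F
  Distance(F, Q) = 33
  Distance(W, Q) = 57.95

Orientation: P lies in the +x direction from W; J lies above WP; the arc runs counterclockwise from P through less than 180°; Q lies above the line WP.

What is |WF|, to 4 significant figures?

53.12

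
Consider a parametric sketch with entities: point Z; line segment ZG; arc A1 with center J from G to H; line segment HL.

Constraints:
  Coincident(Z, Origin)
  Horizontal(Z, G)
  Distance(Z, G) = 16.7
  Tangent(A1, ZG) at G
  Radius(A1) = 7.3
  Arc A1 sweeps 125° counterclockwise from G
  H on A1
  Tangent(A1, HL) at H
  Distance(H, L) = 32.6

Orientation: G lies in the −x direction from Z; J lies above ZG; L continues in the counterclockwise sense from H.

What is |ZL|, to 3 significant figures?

48.2

Z is at the origin; Z and G share the same y with |ZG| = 16.7 and G on the −x side, so G = (-16.7, 0.00). Tangency of A1 to ZG means the radius JG is perpendicular to ZG, so J = G + (0, 7.3) = (-16.7, 7.30). On A1, G sits at bearing -90° from J; a 125° counterclockwise sweep puts H at bearing 35°, so H = J + 7.3·(cos 35°, sin 35°) = (-10.7, 11.5). The tangent condition forces JH to be normal to HL, so HL runs along (−sin 35°, cos 35°); with |HL| = 32.6, L = (-29.4, 38.2). Then |ZL| = |L − Z| = 48.2.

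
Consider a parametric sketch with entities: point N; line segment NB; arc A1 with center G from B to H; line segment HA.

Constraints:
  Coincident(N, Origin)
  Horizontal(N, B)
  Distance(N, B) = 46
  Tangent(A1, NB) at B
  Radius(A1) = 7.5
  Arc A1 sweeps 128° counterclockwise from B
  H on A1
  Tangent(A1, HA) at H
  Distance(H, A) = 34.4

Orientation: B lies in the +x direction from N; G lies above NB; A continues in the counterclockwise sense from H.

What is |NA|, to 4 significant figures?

49.83

N is at the origin; N and B share the same y with |NB| = 46.0 and B on the +x side, so B = (46.00, 0.000). A1 meets NB tangentially, so GB is at right angles to NB, so G = B + (0, 7.5) = (46.00, 7.500). On A1, B sits at bearing -90° from G; a 128° counterclockwise sweep puts H at bearing 38°, so H = G + 7.5·(cos 38°, sin 38°) = (51.91, 12.12). The tangent condition forces GH to be normal to HA, so HA runs along (−sin 38°, cos 38°); with |HA| = 34.4, A = (30.73, 39.23). Then |NA| = |A − N| = 49.83.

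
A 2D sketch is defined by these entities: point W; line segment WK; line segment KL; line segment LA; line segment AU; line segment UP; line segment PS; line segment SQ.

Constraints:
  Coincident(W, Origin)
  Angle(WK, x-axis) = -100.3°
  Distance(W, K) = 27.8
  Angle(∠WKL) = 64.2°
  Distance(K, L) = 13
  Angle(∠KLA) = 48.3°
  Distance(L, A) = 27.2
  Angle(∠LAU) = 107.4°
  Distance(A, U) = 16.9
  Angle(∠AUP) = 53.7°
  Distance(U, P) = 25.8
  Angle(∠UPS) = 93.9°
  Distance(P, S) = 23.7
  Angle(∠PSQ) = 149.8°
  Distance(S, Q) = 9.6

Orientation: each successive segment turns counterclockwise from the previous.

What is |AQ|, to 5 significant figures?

22.806

W is at the origin; WK runs at -100.3° with length 27.8, so K = (-4.9707, -27.352). ∠WKL = 64.2° gives KL at 15.500° from the x-axis; with |KL| = 13.0, L = (7.5565, -23.878). ∠KLA = 48.3° gives LA at 147.20° from the x-axis; with |LA| = 27.2, A = (-15.307, -9.1434). ∠LAU = 107.4° gives AU at -140.20° from the x-axis; with |AU| = 16.9, U = (-28.291, -19.961). ∠AUP = 53.7° gives UP at -13.900° from the x-axis; with |UP| = 25.8, P = (-3.2464, -26.159). ∠UPS = 93.9° gives PS at 72.200° from the x-axis; with |PS| = 23.7, S = (3.9986, -3.5937). ∠PSQ = 149.8° gives SQ at 102.40° from the x-axis; with |SQ| = 9.6, Q = (1.9371, 5.7823). Then |AQ| = |Q − A| = 22.806.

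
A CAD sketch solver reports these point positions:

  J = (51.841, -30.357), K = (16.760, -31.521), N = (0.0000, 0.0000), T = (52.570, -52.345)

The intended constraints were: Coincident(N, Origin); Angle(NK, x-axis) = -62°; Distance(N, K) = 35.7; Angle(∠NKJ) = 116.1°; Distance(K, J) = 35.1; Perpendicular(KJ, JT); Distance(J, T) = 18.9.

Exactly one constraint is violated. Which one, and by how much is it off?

Distance(J, T) = 18.9 — off by 3.10.

N = (0.00, 0.00) ✓; NK at -62.00° ✓; |NK| = 35.70 ✓; ∠NKJ = 116.1° ✓; |KJ| = 35.10 ✓; ∠(KJ, JT) = 90.00° ✓; |JT| = 22.00 ✗.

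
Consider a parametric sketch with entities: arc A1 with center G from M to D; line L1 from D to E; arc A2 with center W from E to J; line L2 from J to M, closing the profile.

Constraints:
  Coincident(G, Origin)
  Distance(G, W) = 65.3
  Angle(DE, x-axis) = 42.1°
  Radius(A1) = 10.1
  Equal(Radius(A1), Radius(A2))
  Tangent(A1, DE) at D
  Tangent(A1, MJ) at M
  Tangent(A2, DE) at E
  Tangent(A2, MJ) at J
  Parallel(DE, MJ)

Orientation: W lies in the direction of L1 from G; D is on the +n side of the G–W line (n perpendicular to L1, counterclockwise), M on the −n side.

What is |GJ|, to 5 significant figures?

66.076

Tangency of A1 to both parallel lines with radius 10.1 puts D and M at G ± 10.1·n: D = (-6.7713, 7.4940), M = (6.7713, -7.4940). Equal radii place E and J the same way about W: E = W + 10.1·n = (41.680, 51.273), J = W − 10.1·n = (55.222, 36.285). Then |GJ| = |J − G| = 66.076.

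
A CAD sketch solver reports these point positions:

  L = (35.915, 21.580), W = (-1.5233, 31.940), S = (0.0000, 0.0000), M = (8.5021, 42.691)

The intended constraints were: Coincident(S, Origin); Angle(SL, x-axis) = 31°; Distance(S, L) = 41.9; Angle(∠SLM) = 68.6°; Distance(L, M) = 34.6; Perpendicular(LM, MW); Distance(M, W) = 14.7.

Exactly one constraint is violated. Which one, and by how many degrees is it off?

Perpendicular(LM, MW) — off by 5.40°.

S = (0.00, 0.00) ✓; SL at 31.00° ✓; |SL| = 41.90 ✓; ∠SLM = 68.60° ✓; |LM| = 34.60 ✓; ∠(LM, MW) = 84.60° ✗; |MW| = 14.70 ✓.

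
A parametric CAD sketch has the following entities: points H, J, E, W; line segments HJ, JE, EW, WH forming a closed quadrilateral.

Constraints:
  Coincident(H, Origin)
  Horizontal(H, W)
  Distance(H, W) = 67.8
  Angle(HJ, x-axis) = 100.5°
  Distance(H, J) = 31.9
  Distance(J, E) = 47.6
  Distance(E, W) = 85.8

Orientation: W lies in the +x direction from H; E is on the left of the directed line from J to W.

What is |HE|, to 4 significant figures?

74.08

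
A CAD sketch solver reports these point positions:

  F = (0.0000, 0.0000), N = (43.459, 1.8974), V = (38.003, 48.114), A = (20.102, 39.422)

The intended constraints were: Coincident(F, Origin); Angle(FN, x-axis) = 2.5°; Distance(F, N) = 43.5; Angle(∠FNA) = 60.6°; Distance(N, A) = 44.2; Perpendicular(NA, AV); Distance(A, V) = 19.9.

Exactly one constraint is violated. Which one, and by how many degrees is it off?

Perpendicular(NA, AV) — off by 6.00°.

F = (0.00, 0.00) ✓; FN at 2.500° ✓; |FN| = 43.50 ✓; ∠FNA = 60.60° ✓; |NA| = 44.20 ✓; ∠(NA, AV) = 96.00° ✗; |AV| = 19.90 ✓.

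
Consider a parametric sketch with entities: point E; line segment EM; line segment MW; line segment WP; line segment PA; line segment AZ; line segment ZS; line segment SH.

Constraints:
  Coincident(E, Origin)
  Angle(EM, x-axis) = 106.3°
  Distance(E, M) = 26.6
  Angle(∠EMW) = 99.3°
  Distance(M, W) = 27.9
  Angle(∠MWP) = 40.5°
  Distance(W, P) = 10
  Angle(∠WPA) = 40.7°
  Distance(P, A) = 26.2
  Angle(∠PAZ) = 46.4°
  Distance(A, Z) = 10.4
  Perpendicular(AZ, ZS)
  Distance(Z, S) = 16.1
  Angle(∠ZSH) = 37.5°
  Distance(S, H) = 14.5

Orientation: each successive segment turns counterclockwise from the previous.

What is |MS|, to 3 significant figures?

17.9

E is at the origin; EM runs at 106.3° with length 26.6, so M = (-7.47, 25.5). ∠EMW = 99.3° gives MW at -173° from the x-axis; with |MW| = 27.9, W = (-35.2, 22.1). ∠MWP = 40.5° gives WP at -33.5° from the x-axis; with |WP| = 10.0, P = (-26.8, 16.6). ∠WPA = 40.7° gives PA at 106° from the x-axis; with |PA| = 26.2, A = (-34.0, 41.8). ∠PAZ = 46.4° gives AZ at -121° from the x-axis; with |AZ| = 10.4, Z = (-39.2, 32.9). The perpendicularity gives ZS at right angles to AZ, so ZS runs at -30.6°; with |ZS| = 16.1, S = (-25.4, 24.7). Then |MS| = |S − M| = 17.9.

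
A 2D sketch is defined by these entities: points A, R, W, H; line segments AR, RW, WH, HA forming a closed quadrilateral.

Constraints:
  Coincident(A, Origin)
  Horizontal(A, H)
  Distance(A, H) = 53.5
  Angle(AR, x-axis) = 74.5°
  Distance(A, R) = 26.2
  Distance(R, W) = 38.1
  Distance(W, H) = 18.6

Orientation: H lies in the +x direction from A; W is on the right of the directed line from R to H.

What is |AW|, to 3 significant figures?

34.9

A is at the origin; AH is horizontal with |AH| = 53.5 and H in +x, so H = (53.5, 0). AR runs at 74.5° with |AR| = 26.2, so R = (7.00, 25.2). W is determined by |RW| = 38.1 and |WH| = 18.6 together: it lies at the intersection of circle(R, 38.1) and circle(H, 18.6). With |RH| = 52.9, the foot of the radical line on RH is 36.9 from R and the perpendicular offset is √(38.1² − 36.9²) = 9.47. Taking the right-of-RH solution: W = (34.9, -0.687).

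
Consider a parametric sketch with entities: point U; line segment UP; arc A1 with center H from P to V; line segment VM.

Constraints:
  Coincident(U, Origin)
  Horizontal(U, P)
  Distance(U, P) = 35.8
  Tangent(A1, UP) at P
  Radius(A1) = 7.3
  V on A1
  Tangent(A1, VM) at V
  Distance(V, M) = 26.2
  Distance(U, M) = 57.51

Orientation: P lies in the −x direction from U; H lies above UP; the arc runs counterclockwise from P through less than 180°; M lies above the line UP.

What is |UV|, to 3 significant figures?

32.8

U is at the origin; UP is horizontal with |UP| = 35.8 and P on the −x side, so P = (-35.8, 0.00). The tangent condition forces HP to be normal to UP, so H = P + (0, 7.3) = (-35.8, 7.30). Since HV ⟂ VM (tangency), |HM| = √(7.3² + 26.2²) = 27.2 regardless of where V sits on A1. So M lies on both circle(U, 57.51) and circle(H, 27.2); the above-UP intersection is M = (-48.1, 31.6). V is the foot of the tangent from M: V = (-30.4, 12.2).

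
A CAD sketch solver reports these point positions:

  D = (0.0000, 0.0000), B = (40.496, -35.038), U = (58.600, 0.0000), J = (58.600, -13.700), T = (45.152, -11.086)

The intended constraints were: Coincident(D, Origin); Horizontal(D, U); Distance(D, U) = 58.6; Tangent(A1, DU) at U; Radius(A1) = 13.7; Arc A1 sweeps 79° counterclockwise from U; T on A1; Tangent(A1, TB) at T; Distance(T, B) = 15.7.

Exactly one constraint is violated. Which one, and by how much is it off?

Distance(T, B) = 15.7 — off by 8.70.

D = (0.00, 0.00) ✓; D.y = 0.00, U.y = 0.00 ✓; |DU| = 58.60 ✓; ∠(JU, UD) = 90.00° ✓; |JU| = 13.70 ✓; bearing(J→T) − bearing(J→U) = 79.00° ✓; |JT| = 13.70 ✓; ∠(JT, TB) = 90.00° ✓; |TB| = 24.40 ✗.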